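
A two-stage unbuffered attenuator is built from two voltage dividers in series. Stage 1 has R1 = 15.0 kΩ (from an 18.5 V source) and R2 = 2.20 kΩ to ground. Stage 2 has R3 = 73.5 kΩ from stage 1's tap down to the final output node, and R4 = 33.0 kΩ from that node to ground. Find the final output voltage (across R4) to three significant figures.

Stage 2 presents R3+R4 = 106.5 kΩ as a load on stage 1's tap.
Stage 1's lower leg becomes R2‖(R3+R4) = 2.155 kΩ, so V_mid = 18.5 × 2.155/17.16 = 2.324 V.
Stage 2 is itself unloaded: V_out = V_mid × R4/(R3+R4) = 2.324 × 33.0/106.5 = 0.720 V.

V_out ≈ 0.720 V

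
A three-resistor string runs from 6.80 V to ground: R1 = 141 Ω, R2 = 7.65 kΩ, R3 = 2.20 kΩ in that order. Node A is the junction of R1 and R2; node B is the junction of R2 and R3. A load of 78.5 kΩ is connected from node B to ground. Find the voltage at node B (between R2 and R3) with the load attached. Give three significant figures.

V ≈ 1.47 V

At node B, R3 is in parallel with the load: R3‖R_L = 2140 Ω.
Below node A the resistance is R2 + (R3‖R_L) = 9790 Ω, so V_A = 6.80 × 9790/9931 = 6.703 V.
Then V_B = V_A × (R3‖R_L)/(R2 + R3‖R_L) = 6.703 × 2140/9790 = 1.47 V.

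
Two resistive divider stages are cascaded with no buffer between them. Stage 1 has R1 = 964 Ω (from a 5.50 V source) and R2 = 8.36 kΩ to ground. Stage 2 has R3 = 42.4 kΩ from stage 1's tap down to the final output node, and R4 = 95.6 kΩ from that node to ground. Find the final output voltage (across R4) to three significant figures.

V_out ≈ 3.39 V

Stage 2 presents R3+R4 = 138000 Ω as a load on stage 1's tap.
Stage 1's lower leg becomes R2‖(R3+R4) = 7882 Ω, so V_mid = 5.50 × 7882/8846 = 4.901 V.
Stage 2 is itself unloaded: V_out = V_mid × R4/(R3+R4) = 4.901 × 95600/138000 = 3.39 V.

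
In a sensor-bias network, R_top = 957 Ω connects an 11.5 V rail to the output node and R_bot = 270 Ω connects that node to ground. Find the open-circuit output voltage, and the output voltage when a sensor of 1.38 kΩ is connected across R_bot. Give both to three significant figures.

Unloaded: 2.53 V; loaded: 2.20 V

Open-circuit: V = 11.5 × 270/(957 + 270) = 2.53 V.
With the load, R_bot becomes R_bot‖R_L = 225.8 Ω, so V = 11.5 × 225.8/1183 = 2.20 V.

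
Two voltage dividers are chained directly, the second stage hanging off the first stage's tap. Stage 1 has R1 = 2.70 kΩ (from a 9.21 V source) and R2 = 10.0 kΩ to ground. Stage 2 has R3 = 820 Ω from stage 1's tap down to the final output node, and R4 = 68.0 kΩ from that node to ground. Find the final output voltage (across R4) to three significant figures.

Stage 2 presents R3+R4 = 68820 Ω as a load on stage 1's tap.
Stage 1's lower leg becomes R2‖(R3+R4) = 8731 Ω, so V_mid = 9.21 × 8731/11430 = 7.035 V.
Stage 2 is itself unloaded: V_out = V_mid × R4/(R3+R4) = 7.035 × 68000/68820 = 6.95 V.

V_out ≈ 6.95 V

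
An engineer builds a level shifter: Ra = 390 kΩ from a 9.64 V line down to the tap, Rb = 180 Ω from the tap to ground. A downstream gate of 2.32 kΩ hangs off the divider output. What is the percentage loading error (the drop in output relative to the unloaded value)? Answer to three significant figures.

7.20 %

The divider's output (Thévenin) resistance is Ra‖Rb = 179.9 Ω.
Fractional drop under load = R_th/(R_th + R_L) = 179.9 / (179.9 + 2320) = 0.07197.
So the output falls by 7.20 %.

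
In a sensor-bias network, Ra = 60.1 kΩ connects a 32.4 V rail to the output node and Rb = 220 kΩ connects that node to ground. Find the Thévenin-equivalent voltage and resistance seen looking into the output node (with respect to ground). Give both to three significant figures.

V_th is the open-circuit tap voltage: 32.4 × 220/(60.1 + 220) = 25.4 V.
With the supply zeroed, Ra and Rb appear in parallel from the tap: R_th = Ra‖Rb = (60.1 × 220)/280.1 = 47.2 kΩ.

V_th = 25.4 V, R_th = 47.2 kΩ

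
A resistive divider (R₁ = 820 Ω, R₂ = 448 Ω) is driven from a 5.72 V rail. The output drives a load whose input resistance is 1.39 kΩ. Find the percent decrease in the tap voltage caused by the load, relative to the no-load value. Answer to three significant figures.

Unloaded V = 5.72 × 448/1268 = 2.021 V.
Loaded: R₂‖R_L = 338.8 Ω, giving V = 5.72 × 338.8/1159 = 1.672 V.
Drop = (2.021 − 1.672) / 2.021 = 17.2 %.

17.2 %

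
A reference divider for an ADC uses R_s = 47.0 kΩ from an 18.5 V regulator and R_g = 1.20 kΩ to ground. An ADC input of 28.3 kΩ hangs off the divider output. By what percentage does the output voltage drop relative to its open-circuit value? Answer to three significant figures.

The divider's output (Thévenin) resistance is R_s‖R_g = 1.170 kΩ.
Fractional drop under load = R_th/(R_th + R_L) = 1.170 / (1.170 + 28.3) = 0.03971.
So the output falls by 3.97 %.

3.97 %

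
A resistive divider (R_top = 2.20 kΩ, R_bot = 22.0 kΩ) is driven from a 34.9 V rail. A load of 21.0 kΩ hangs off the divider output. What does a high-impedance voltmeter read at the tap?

V_out ≈ 29.0 V

The load sits in parallel with R_bot: R_bot‖R_L = (22.0 × 21.0) / (22.0 + 21.0) = 10.74 kΩ.
V_out = 34.9 × 10.74 / (2.20 + 10.74) = 34.9 × 10.74/12.94 = 29.0 V.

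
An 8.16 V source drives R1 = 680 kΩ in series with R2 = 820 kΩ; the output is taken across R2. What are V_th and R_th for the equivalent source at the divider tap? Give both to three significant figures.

V_th is the open-circuit tap voltage: 8.16 × 820/(680 + 820) = 4.46 V.
With the supply zeroed, R1 and R2 appear in parallel from the tap: R_th = R1‖R2 = (680 × 820)/1500 = 372 kΩ.

V_th = 4.46 V, R_th = 372 kΩ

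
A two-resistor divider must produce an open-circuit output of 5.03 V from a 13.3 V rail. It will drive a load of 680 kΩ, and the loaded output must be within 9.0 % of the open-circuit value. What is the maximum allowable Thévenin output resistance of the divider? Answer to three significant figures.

Loading drop = R_th/(R_th + R_L) ≤ 0.0900, so R_th ≤ R_L · ε/(1−ε) = 680 kΩ × 0.0900/0.9100 = 67.3 kΩ.
(Any R1, R2 with R2/(R1+R2) = 0.378 and R1‖R2 ≤ 67.3 kΩ will meet the spec.)

R_th ≤ 67.3 kΩ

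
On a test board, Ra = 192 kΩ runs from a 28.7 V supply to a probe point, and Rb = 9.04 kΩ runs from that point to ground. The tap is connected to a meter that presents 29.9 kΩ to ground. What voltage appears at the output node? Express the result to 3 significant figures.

V_out ≈ 1.00 V

The load sits in parallel with Rb: Rb‖R_L = (9.04 × 29.9) / (9.04 + 29.9) = 6.941 kΩ.
V_out = 28.7 × 6.941 / (192 + 6.941) = 28.7 × 6.941/198.9 = 1.00 V.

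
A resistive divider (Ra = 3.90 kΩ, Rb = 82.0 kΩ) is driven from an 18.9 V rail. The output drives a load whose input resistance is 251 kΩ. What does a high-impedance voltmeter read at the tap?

V_out ≈ 17.8 V

The load sits in parallel with Rb: Rb‖R_L = (82.0 × 251) / (82.0 + 251) = 61.81 kΩ.
V_out = 18.9 × 61.81 / (3.90 + 61.81) = 18.9 × 61.81/65.71 = 17.8 V.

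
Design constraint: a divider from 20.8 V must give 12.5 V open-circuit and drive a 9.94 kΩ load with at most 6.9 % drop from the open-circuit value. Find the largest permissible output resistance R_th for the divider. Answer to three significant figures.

R_th ≤ 737 Ω

Loading drop = R_th/(R_th + R_L) ≤ 0.0690, so R_th ≤ R_L · ε/(1−ε) = 9.94 kΩ × 0.0690/0.9310 = 737 Ω.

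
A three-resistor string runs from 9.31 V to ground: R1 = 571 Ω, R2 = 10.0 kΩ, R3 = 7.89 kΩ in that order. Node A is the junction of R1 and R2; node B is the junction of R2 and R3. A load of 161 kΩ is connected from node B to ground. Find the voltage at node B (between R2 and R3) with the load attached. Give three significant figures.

V ≈ 3.87 V

At node B, R3 is in parallel with the load: R3‖R_L = 7521 Ω.
Below node A the resistance is R2 + (R3‖R_L) = 17520 Ω, so V_A = 9.31 × 17520/18090 = 9.016 V.
Then V_B = V_A × (R3‖R_L)/(R2 + R3‖R_L) = 9.016 × 7521/17520 = 3.87 V.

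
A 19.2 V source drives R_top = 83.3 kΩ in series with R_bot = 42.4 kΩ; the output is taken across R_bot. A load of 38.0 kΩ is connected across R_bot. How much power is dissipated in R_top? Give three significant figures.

Total resistance from the source is R_top + (R_bot‖R_L) = 103.3 kΩ, so I = 19.2/103.3 kΩ = 0.1858 mA.
P = I²·R_top = (0.1858 mA)² × 83.3 kΩ = 2.88 mW.

P ≈ 2.88 mW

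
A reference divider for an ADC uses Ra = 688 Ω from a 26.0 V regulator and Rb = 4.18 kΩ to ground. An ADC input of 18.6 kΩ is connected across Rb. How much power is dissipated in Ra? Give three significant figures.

P ≈ 27.7 mW

Total resistance from the source is Ra + (Rb‖R_L) = 4101 Ω, so I = 26.0/4101 Ω = 6.340 mA.
P = I²·Ra = (6.340 mA)² × 688 Ω = 27.7 mW.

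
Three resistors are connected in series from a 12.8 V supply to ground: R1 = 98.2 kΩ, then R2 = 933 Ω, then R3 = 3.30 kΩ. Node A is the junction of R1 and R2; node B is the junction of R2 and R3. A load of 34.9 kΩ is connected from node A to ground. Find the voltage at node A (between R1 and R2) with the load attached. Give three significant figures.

Below node A the series string R2+R3 = 4233 Ω sits in parallel with the 34900 Ω load: 3775 Ω.
V_A = 12.8 × 3775/(98200 + 3775) = 0.474 V.

V ≈ 0.474 V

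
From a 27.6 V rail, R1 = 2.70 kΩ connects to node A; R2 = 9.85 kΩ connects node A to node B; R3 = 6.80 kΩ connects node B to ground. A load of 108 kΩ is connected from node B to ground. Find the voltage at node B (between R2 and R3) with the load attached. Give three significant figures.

At node B, R3 is in parallel with the load: R3‖R_L = 6.397 kΩ.
Below node A the resistance is R2 + (R3‖R_L) = 16.25 kΩ, so V_A = 27.6 × 16.25/18.95 = 23.67 V.
Then V_B = V_A × (R3‖R_L)/(R2 + R3‖R_L) = 23.67 × 6.397/16.25 = 9.32 V.

V ≈ 9.32 V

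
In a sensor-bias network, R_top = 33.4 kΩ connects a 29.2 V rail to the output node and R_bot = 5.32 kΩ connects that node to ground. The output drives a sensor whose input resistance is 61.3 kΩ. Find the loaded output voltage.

V_out ≈ 3.73 V

The load sits in parallel with R_bot: R_bot‖R_L = (5.32 × 61.3) / (5.32 + 61.3) = 4.895 kΩ.
V_out = 29.2 × 4.895 / (33.4 + 4.895) = 29.2 × 4.895/38.30 = 3.73 V.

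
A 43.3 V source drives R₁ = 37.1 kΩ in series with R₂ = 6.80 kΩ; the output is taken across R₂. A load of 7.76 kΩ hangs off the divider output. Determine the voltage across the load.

The load sits in parallel with R₂: R₂‖R_L = (6.80 × 7.76) / (6.80 + 7.76) = 3.624 kΩ.
V_out = 43.3 × 3.624 / (37.1 + 3.624) = 43.3 × 3.624/40.72 = 3.85 V.

V_out ≈ 3.85 V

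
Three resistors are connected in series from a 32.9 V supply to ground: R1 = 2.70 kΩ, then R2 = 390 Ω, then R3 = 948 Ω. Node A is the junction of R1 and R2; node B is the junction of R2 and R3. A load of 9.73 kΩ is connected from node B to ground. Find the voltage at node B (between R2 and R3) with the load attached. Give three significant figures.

V ≈ 7.19 V

At node B, R3 is in parallel with the load: R3‖R_L = 863.8 Ω.
Below node A the resistance is R2 + (R3‖R_L) = 1254 Ω, so V_A = 32.9 × 1254/3954 = 10.43 V.
Then V_B = V_A × (R3‖R_L)/(R2 + R3‖R_L) = 10.43 × 863.8/1254 = 7.19 V.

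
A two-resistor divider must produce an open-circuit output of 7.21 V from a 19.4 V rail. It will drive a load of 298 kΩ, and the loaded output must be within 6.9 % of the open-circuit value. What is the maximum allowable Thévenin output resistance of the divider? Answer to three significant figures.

R_th ≤ 22.1 kΩ

Loading drop = R_th/(R_th + R_L) ≤ 0.0690, so R_th ≤ R_L · ε/(1−ε) = 298 kΩ × 0.0690/0.9310 = 22.1 kΩ.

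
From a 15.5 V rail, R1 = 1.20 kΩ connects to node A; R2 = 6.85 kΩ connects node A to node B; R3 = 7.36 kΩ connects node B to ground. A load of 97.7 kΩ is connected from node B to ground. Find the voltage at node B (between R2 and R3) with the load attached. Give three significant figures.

At node B, R3 is in parallel with the load: R3‖R_L = 6.844 kΩ.
Below node A the resistance is R2 + (R3‖R_L) = 13.69 kΩ, so V_A = 15.5 × 13.69/14.89 = 14.25 V.
Then V_B = V_A × (R3‖R_L)/(R2 + R3‖R_L) = 14.25 × 6.844/13.69 = 7.12 V.

V ≈ 7.12 V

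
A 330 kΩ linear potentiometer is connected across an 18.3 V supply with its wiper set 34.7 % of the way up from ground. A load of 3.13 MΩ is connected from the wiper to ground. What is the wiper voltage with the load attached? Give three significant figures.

V ≈ 6.20 V

The wiper splits the pot into (1−α)R = 215.5 kΩ above and αR = 114.5 kΩ below.
Lower section ‖ load = 110.5 kΩ.
V_wiper = 18.3 × 110.5/(215.5 + 110.5) = 6.20 V.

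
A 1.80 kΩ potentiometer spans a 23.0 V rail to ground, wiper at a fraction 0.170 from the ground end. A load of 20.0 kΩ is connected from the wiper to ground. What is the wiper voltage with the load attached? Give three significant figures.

V ≈ 3.86 V

The wiper splits the pot into (1−α)R = 1494 Ω above and αR = 306.0 Ω below.
Lower section ‖ load = 301.4 Ω.
V_wiper = 23.0 × 301.4/(1494 + 301.4) = 3.86 V.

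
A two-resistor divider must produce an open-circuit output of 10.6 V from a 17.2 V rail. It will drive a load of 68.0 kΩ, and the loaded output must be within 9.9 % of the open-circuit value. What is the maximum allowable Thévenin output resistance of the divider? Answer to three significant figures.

Loading drop = R_th/(R_th + R_L) ≤ 0.0990, so R_th ≤ R_L · ε/(1−ε) = 68.0 kΩ × 0.0990/0.9010 = 7.47 kΩ.

R_th ≤ 7.47 kΩ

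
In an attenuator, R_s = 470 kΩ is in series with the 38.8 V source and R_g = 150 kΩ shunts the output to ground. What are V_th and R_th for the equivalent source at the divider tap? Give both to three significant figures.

V_th = 9.39 V, R_th = 114 kΩ

V_th is the open-circuit tap voltage: 38.8 × 150/(470 + 150) = 9.39 V.
With the supply zeroed, R_s and R_g appear in parallel from the tap: R_th = R_s‖R_g = (470 × 150)/620.0 = 114 kΩ.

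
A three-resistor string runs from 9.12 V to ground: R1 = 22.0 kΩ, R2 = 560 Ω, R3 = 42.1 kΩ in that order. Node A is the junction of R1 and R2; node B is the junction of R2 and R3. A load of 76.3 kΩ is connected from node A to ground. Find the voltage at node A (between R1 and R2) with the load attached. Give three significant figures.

V ≈ 5.06 V

Below node A the series string R2+R3 = 42660 Ω sits in parallel with the 76300 Ω load: 27360 Ω.
V_A = 9.12 × 27360/(22000 + 27360) = 5.06 V.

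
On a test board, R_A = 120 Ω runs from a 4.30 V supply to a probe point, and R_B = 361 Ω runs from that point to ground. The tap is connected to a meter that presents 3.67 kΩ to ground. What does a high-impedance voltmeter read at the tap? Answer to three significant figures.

V_out ≈ 3.15 V

The load sits in parallel with R_B: R_B‖R_L = (361 × 3670) / (361 + 3670) = 328.7 Ω.
V_out = 4.30 × 328.7 / (120 + 328.7) = 4.30 × 328.7/448.7 = 3.15 V.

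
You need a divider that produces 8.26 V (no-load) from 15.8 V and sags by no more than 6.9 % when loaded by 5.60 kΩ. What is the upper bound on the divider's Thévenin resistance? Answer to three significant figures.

Loading drop = R_th/(R_th + R_L) ≤ 0.0690, so R_th ≤ R_L · ε/(1−ε) = 5.60 kΩ × 0.0690/0.9310 = 415 Ω.

R_th ≤ 415 Ω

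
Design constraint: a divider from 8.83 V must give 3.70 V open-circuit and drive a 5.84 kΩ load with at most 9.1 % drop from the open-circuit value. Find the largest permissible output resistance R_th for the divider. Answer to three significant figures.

R_th ≤ 585 Ω

Loading drop = R_th/(R_th + R_L) ≤ 0.0910, so R_th ≤ R_L · ε/(1−ε) = 5.84 kΩ × 0.0910/0.9090 = 585 Ω.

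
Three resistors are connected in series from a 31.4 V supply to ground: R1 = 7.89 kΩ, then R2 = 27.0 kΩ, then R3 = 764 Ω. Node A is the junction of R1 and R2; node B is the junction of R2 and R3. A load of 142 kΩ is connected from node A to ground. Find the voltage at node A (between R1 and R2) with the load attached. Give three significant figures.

Below node A the series string R2+R3 = 27760 Ω sits in parallel with the 142000 Ω load: 23220 Ω.
V_A = 31.4 × 23220/(7890 + 23220) = 23.4 V.

V ≈ 23.4 V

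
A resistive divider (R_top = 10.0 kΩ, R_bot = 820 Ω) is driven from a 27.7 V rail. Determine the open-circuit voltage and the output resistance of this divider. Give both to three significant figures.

V_th is the open-circuit tap voltage: 27.7 × 820/(10000 + 820) = 2.10 V.
With the supply zeroed, R_top and R_bot appear in parallel from the tap: R_th = R_top‖R_bot = (10000 × 820)/10820 = 758 Ω.

V_th = 2.10 V, R_th = 758 Ω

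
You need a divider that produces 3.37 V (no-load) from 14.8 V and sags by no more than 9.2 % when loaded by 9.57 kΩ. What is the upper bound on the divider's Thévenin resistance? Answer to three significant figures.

Loading drop = R_th/(R_th + R_L) ≤ 0.0920, so R_th ≤ R_L · ε/(1−ε) = 9.57 kΩ × 0.0920/0.9080 = 970 Ω.

R_th ≤ 970 Ω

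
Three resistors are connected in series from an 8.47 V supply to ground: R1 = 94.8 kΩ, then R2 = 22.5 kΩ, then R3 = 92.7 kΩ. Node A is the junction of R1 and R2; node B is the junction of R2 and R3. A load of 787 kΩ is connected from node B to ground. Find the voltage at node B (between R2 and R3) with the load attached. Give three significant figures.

At node B, R3 is in parallel with the load: R3‖R_L = 82.93 kΩ.
Below node A the resistance is R2 + (R3‖R_L) = 105.4 kΩ, so V_A = 8.47 × 105.4/200.2 = 4.460 V.
Then V_B = V_A × (R3‖R_L)/(R2 + R3‖R_L) = 4.460 × 82.93/105.4 = 3.51 V.

V ≈ 3.51 V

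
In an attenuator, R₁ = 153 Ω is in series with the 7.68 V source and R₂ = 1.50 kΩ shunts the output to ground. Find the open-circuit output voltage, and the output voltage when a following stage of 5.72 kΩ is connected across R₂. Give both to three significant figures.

Unloaded: 6.97 V; loaded: 6.80 V

Open-circuit: V = 7.68 × 1500/(153 + 1500) = 6.97 V.
With the load, R₂ becomes R₂‖R_L = 1188 Ω, so V = 7.68 × 1188/1341 = 6.80 V.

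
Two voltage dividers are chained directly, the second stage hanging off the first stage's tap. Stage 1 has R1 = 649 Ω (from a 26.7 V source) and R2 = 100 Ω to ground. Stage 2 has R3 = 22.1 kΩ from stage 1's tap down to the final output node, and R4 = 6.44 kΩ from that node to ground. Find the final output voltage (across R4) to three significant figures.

V_out ≈ 0.802 V

Stage 2 presents R3+R4 = 28540 Ω as a load on stage 1's tap.
Stage 1's lower leg becomes R2‖(R3+R4) = 99.65 Ω, so V_mid = 26.7 × 99.65/748.7 = 3.554 V.
Stage 2 is itself unloaded: V_out = V_mid × R4/(R3+R4) = 3.554 × 6440/28540 = 0.802 V.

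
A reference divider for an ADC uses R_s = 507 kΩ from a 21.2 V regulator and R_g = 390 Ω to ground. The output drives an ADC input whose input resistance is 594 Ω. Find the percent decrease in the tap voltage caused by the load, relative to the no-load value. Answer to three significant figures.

Unloaded V = 21.2 × 390/507400 = 0.01630 V.
Loaded: R_g‖R_L = 235.4 Ω, giving V = 21.2 × 235.4/507200 = 0.009840 V.
Drop = (0.01630 − 0.009840) / 0.01630 = 39.6 %.

39.6 %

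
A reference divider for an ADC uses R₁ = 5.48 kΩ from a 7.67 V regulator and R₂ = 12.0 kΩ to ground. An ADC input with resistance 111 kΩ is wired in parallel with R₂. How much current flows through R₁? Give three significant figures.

I ≈ 0.470 mA

R₂‖R_L = 10.83 kΩ, so the source sees R₁ + R₂‖R_L = 16.31 kΩ.
I = 7.67 V / 16.31 kΩ = 0.470 mA.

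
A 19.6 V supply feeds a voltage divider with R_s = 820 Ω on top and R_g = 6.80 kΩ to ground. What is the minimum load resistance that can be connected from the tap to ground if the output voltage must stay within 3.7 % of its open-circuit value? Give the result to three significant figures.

R_L(min) ≈ 19.0 kΩ

Output resistance R_th = R_s‖R_g = (820 × 6800)/7620 = 731.8 Ω.
The fractional drop is R_th/(R_th + R_L); requiring this ≤ 0.0370 gives R_L ≥ R_th(1/0.0370 − 1) = 731.8 × 26.03 = 19.0 kΩ.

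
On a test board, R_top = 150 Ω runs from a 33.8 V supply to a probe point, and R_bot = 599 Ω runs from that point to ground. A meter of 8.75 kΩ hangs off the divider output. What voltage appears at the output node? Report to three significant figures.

V_out ≈ 26.7 V

The load sits in parallel with R_bot: R_bot‖R_L = (599 × 8750) / (599 + 8750) = 560.6 Ω.
V_out = 33.8 × 560.6 / (150 + 560.6) = 33.8 × 560.6/710.6 = 26.7 V.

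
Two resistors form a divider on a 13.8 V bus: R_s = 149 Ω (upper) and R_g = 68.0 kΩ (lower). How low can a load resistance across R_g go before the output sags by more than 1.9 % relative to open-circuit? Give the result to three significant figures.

Output resistance R_th = R_s‖R_g = (149 × 68000)/68150 = 148.7 Ω.
The fractional drop is R_th/(R_th + R_L); requiring this ≤ 0.0190 gives R_L ≥ R_th(1/0.0190 − 1) = 148.7 × 51.63 = 7.68 kΩ.

R_L(min) ≈ 7.68 kΩ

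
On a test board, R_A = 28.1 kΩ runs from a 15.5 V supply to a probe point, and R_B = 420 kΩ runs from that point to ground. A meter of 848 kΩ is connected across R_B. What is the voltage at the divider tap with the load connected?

The load sits in parallel with R_B: R_B‖R_L = (420 × 848) / (420 + 848) = 280.9 kΩ.
V_out = 15.5 × 280.9 / (28.1 + 280.9) = 15.5 × 280.9/309.0 = 14.1 V.

V_out ≈ 14.1 V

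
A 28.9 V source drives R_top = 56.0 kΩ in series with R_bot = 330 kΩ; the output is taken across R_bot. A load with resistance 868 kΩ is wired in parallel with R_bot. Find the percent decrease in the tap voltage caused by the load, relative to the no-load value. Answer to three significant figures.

The divider's output (Thévenin) resistance is R_top‖R_bot = 47.88 kΩ.
Fractional drop under load = R_th/(R_th + R_L) = 47.88 / (47.88 + 868) = 0.05227.
So the output falls by 5.23 %.

5.23 %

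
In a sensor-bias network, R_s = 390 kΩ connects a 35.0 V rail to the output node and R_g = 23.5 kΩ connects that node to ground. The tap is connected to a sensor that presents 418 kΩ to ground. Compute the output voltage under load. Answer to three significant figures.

V_out ≈ 1.89 V

The load sits in parallel with R_g: R_g‖R_L = (23.5 × 418) / (23.5 + 418) = 22.25 kΩ.
V_out = 35.0 × 22.25 / (390 + 22.25) = 35.0 × 22.25/412.2 = 1.89 V.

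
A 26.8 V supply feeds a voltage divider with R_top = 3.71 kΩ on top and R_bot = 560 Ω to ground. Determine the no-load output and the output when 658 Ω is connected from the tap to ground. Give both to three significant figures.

Unloaded: 3.51 V; loaded: 2.02 V

Open-circuit: V = 26.8 × 560/(3710 + 560) = 3.51 V.
With the load, R_bot becomes R_bot‖R_L = 302.5 Ω, so V = 26.8 × 302.5/4013 = 2.02 V.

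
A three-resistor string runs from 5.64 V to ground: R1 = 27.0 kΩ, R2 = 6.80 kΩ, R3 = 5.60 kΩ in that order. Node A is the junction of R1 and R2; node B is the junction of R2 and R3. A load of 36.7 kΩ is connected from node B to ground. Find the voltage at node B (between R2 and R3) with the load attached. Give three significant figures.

At node B, R3 is in parallel with the load: R3‖R_L = 4.859 kΩ.
Below node A the resistance is R2 + (R3‖R_L) = 11.66 kΩ, so V_A = 5.64 × 11.66/38.66 = 1.701 V.
Then V_B = V_A × (R3‖R_L)/(R2 + R3‖R_L) = 1.701 × 4.859/11.66 = 0.709 V.

V ≈ 0.709 V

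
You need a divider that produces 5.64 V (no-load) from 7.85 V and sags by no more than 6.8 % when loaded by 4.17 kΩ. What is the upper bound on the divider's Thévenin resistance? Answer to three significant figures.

Loading drop = R_th/(R_th + R_L) ≤ 0.0680, so R_th ≤ R_L · ε/(1−ε) = 4.17 kΩ × 0.0680/0.9320 = 304 Ω.
(Any R1, R2 with R2/(R1+R2) = 0.718 and R1‖R2 ≤ 304 Ω will meet the spec.)

R_th ≤ 304 Ω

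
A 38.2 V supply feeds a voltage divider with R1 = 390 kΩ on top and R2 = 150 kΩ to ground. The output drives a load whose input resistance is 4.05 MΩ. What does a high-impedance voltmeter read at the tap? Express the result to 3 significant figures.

V_out ≈ 10.3 V

The load sits in parallel with R2: R2‖R_L = (150 × 4050) / (150 + 4050) = 144.6 kΩ.
V_out = 38.2 × 144.6 / (390 + 144.6) = 38.2 × 144.6/534.6 = 10.3 V.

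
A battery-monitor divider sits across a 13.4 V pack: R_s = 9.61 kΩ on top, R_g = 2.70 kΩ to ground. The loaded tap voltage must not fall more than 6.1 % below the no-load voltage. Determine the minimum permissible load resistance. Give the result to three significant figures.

Output resistance R_th = R_s‖R_g = (9.61 × 2.70)/12.31 = 2.108 kΩ.
The fractional drop is R_th/(R_th + R_L); requiring this ≤ 0.0610 gives R_L ≥ R_th(1/0.0610 − 1) = 2.108 × 15.39 = 32.4 kΩ.

R_L(min) ≈ 32.4 kΩ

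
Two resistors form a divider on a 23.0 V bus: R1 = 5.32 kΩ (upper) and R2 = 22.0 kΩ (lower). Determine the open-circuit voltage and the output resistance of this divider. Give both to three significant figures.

V_th is the open-circuit tap voltage: 23.0 × 22.0/(5.32 + 22.0) = 18.5 V.
With the supply zeroed, R1 and R2 appear in parallel from the tap: R_th = R1‖R2 = (5.32 × 22.0)/27.32 = 4.28 kΩ.

V_th = 18.5 V, R_th = 4.28 kΩ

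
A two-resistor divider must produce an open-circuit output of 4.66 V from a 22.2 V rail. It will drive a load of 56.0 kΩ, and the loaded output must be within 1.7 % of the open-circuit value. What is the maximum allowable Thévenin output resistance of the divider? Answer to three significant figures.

Loading drop = R_th/(R_th + R_L) ≤ 0.0170, so R_th ≤ R_L · ε/(1−ε) = 56.0 kΩ × 0.0170/0.9830 = 968 Ω.
(Any R1, R2 with R2/(R1+R2) = 0.210 and R1‖R2 ≤ 968 Ω will meet the spec.)

R_th ≤ 968 Ω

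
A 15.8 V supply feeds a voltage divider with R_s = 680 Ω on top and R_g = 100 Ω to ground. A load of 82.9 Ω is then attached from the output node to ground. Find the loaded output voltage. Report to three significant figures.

V_out ≈ 0.987 V

The load sits in parallel with R_g: R_g‖R_L = (100 × 82.9) / (100 + 82.9) = 45.33 Ω.
V_out = 15.8 × 45.33 / (680 + 45.33) = 15.8 × 45.33/725.3 = 0.987 V.
(Unloaded it would have been 2.03 V.)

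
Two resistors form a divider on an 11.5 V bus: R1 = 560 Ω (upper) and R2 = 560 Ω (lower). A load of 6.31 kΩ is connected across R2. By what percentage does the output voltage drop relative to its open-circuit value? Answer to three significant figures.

The divider's output (Thévenin) resistance is R1‖R2 = 280.0 Ω.
Fractional drop under load = R_th/(R_th + R_L) = 280.0 / (280.0 + 6310) = 0.04249.
So the output falls by 4.25 %.

4.25 %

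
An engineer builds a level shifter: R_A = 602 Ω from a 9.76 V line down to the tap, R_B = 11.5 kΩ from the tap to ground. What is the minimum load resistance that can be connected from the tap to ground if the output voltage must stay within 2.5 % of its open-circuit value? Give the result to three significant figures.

Output resistance R_th = R_A‖R_B = (602 × 11500)/12100 = 572.1 Ω.
The fractional drop is R_th/(R_th + R_L); requiring this ≤ 0.0250 gives R_L ≥ R_th(1/0.0250 − 1) = 572.1 × 39.00 = 22.3 kΩ.

R_L(min) ≈ 22.3 kΩ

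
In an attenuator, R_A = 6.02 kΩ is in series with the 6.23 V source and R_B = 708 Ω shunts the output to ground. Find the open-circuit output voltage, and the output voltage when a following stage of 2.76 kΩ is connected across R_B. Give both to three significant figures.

Open-circuit: V = 6.23 × 708/(6020 + 708) = 0.656 V.
With the load, R_B becomes R_B‖R_L = 563.5 Ω, so V = 6.23 × 563.5/6583 = 0.533 V.

Unloaded: 0.656 V; loaded: 0.533 V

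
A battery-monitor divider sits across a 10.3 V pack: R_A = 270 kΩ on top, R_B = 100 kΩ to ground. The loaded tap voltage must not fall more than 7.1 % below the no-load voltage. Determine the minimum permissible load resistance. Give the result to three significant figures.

R_L(min) ≈ 955 kΩ

Output resistance R_th = R_A‖R_B = (270 × 100)/370.0 = 72.97 kΩ.
The fractional drop is R_th/(R_th + R_L); requiring this ≤ 0.0710 gives R_L ≥ R_th(1/0.0710 − 1) = 72.97 × 13.08 = 955 kΩ.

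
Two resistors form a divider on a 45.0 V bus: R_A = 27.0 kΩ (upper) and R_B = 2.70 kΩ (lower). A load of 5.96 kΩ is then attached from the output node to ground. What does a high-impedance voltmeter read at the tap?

The load sits in parallel with R_B: R_B‖R_L = (2.70 × 5.96) / (2.70 + 5.96) = 1.858 kΩ.
V_out = 45.0 × 1.858 / (27.0 + 1.858) = 45.0 × 1.858/28.86 = 2.90 V.

V_out ≈ 2.90 V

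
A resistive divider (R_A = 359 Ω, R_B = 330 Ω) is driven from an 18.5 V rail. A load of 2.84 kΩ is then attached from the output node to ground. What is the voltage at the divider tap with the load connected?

V_out ≈ 8.35 V

The load sits in parallel with R_B: R_B‖R_L = (330 × 2840) / (330 + 2840) = 295.6 Ω.
V_out = 18.5 × 295.6 / (359 + 295.6) = 18.5 × 295.6/654.6 = 8.35 V.
(Unloaded it would have been 8.86 V.)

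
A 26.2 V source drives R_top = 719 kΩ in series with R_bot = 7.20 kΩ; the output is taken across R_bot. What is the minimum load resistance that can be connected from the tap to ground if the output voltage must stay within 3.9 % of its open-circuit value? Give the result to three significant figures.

R_L(min) ≈ 176 kΩ

Output resistance R_th = R_top‖R_bot = (719 × 7.20)/726.2 = 7.129 kΩ.
The fractional drop is R_th/(R_th + R_L); requiring this ≤ 0.0390 gives R_L ≥ R_th(1/0.0390 − 1) = 7.129 × 24.64 = 176 kΩ.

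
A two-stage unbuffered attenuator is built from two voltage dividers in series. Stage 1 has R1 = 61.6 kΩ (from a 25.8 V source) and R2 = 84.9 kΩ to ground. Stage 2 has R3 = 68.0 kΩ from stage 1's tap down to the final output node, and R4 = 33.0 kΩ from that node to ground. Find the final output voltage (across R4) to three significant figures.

V_out ≈ 3.61 V

Stage 2 presents R3+R4 = 101.0 kΩ as a load on stage 1's tap.
Stage 1's lower leg becomes R2‖(R3+R4) = 46.13 kΩ, so V_mid = 25.8 × 46.13/107.7 = 11.05 V.
Stage 2 is itself unloaded: V_out = V_mid × R4/(R3+R4) = 11.05 × 33.0/101.0 = 3.61 V.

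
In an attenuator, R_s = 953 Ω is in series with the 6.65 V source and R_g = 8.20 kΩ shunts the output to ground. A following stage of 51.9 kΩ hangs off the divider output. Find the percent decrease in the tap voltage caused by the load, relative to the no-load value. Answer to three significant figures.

1.62 %

The divider's output (Thévenin) resistance is R_s‖R_g = 853.8 Ω.
Fractional drop under load = R_th/(R_th + R_L) = 853.8 / (853.8 + 51900) = 0.01618.
So the output falls by 1.62 %.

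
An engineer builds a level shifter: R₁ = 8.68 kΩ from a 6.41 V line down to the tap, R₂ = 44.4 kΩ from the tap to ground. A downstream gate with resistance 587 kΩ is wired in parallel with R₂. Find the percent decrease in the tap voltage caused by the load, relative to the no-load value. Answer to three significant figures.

1.22 %

The divider's output (Thévenin) resistance is R₁‖R₂ = 7.261 kΩ.
Fractional drop under load = R_th/(R_th + R_L) = 7.261 / (7.261 + 587) = 0.01222.
So the output falls by 1.22 %.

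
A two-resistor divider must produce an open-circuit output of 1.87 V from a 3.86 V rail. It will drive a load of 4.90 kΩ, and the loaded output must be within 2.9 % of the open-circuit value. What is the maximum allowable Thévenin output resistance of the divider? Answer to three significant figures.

R_th ≤ 146 Ω

Loading drop = R_th/(R_th + R_L) ≤ 0.0290, so R_th ≤ R_L · ε/(1−ε) = 4.90 kΩ × 0.0290/0.9710 = 146 Ω.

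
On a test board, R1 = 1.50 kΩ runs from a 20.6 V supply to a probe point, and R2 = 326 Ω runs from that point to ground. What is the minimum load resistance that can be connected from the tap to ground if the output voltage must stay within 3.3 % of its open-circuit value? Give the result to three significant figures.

R_L(min) ≈ 7.85 kΩ

Output resistance R_th = R1‖R2 = (1500 × 326)/1826 = 267.8 Ω.
The fractional drop is R_th/(R_th + R_L); requiring this ≤ 0.0330 gives R_L ≥ R_th(1/0.0330 − 1) = 267.8 × 29.30 = 7.85 kΩ.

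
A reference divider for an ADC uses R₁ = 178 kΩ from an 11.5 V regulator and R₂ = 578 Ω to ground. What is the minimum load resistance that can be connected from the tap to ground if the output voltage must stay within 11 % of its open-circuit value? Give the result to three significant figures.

Output resistance R_th = R₁‖R₂ = (178000 × 578)/178600 = 576.1 Ω.
The fractional drop is R_th/(R_th + R_L); requiring this ≤ 0.110 gives R_L ≥ R_th(1/0.110 − 1) = 576.1 × 8.091 = 4.66 kΩ.

R_L(min) ≈ 4.66 kΩ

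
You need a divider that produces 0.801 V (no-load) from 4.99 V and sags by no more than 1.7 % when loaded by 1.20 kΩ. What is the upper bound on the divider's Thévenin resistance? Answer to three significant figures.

Loading drop = R_th/(R_th + R_L) ≤ 0.0170, so R_th ≤ R_L · ε/(1−ε) = 1.20 kΩ × 0.0170/0.9830 = 20.8 Ω.

R_th ≤ 20.8 Ω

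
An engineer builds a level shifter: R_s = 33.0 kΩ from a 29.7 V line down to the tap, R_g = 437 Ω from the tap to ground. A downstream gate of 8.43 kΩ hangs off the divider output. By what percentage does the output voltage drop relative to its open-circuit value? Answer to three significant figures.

4.87 %

The divider's output (Thévenin) resistance is R_s‖R_g = 431.3 Ω.
Fractional drop under load = R_th/(R_th + R_L) = 431.3 / (431.3 + 8430) = 0.04867.
So the output falls by 4.87 %.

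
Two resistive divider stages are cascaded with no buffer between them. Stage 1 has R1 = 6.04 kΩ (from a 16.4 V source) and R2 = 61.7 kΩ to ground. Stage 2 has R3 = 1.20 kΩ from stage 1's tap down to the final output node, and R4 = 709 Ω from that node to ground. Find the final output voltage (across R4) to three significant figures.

Stage 2 presents R3+R4 = 1909 Ω as a load on stage 1's tap.
Stage 1's lower leg becomes R2‖(R3+R4) = 1852 Ω, so V_mid = 16.4 × 1852/7892 = 3.848 V.
Stage 2 is itself unloaded: V_out = V_mid × R4/(R3+R4) = 3.848 × 709/1909 = 1.43 V.

V_out ≈ 1.43 V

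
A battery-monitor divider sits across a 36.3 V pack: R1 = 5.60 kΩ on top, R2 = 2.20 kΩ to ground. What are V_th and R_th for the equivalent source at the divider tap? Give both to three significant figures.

V_th is the open-circuit tap voltage: 36.3 × 2.20/(5.60 + 2.20) = 10.2 V.
With the supply zeroed, R1 and R2 appear in parallel from the tap: R_th = R1‖R2 = (5.60 × 2.20)/7.800 = 1.58 kΩ.

V_th = 10.2 V, R_th = 1.58 kΩ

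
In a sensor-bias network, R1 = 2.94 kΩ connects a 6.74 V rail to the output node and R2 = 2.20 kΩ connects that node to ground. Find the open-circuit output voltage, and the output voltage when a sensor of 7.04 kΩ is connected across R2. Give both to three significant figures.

Unloaded: 2.88 V; loaded: 2.45 V

Open-circuit: V = 6.74 × 2.20/(2.94 + 2.20) = 2.88 V.
With the load, R2 becomes R2‖R_L = 1.676 kΩ, so V = 6.74 × 1.676/4.616 = 2.45 V.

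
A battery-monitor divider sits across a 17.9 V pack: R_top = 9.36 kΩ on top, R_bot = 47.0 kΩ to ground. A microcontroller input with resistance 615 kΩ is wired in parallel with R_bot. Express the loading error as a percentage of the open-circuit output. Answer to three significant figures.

The divider's output (Thévenin) resistance is R_top‖R_bot = 7.806 kΩ.
Fractional drop under load = R_th/(R_th + R_L) = 7.806 / (7.806 + 615) = 0.01253.
So the output falls by 1.25 %.

1.25 %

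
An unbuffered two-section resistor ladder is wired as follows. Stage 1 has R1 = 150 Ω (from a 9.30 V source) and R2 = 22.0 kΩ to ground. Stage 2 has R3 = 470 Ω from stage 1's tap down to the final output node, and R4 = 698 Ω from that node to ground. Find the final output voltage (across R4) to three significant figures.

V_out ≈ 4.90 V

Stage 2 presents R3+R4 = 1168 Ω as a load on stage 1's tap.
Stage 1's lower leg becomes R2‖(R3+R4) = 1109 Ω, so V_mid = 9.30 × 1109/1259 = 8.192 V.
Stage 2 is itself unloaded: V_out = V_mid × R4/(R3+R4) = 8.192 × 698/1168 = 4.90 V.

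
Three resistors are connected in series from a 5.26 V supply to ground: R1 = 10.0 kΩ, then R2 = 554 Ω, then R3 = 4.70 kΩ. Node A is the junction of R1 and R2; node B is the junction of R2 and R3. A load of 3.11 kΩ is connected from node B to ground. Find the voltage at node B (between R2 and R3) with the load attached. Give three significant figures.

V ≈ 0.792 V

At node B, R3 is in parallel with the load: R3‖R_L = 1872 Ω.
Below node A the resistance is R2 + (R3‖R_L) = 2426 Ω, so V_A = 5.26 × 2426/12430 = 1.027 V.
Then V_B = V_A × (R3‖R_L)/(R2 + R3‖R_L) = 1.027 × 1872/2426 = 0.792 V.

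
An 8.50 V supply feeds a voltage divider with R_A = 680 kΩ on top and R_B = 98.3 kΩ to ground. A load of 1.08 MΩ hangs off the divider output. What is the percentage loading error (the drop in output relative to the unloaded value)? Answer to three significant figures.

The divider's output (Thévenin) resistance is R_A‖R_B = 85.88 kΩ.
Fractional drop under load = R_th/(R_th + R_L) = 85.88 / (85.88 + 1080) = 0.07366.
So the output falls by 7.37 %.

7.37 %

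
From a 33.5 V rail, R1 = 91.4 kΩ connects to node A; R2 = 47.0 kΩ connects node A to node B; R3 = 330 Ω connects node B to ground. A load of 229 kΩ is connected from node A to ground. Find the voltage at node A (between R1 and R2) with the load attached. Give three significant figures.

Below node A the series string R2+R3 = 47330 Ω sits in parallel with the 229000 Ω load: 39220 Ω.
V_A = 33.5 × 39220/(91400 + 39220) = 10.1 V.

V ≈ 10.1 V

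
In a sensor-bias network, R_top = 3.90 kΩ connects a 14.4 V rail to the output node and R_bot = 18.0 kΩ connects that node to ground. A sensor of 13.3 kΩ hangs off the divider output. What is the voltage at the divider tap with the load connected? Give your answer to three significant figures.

V_out ≈ 9.54 V

The load sits in parallel with R_bot: R_bot‖R_L = (18.0 × 13.3) / (18.0 + 13.3) = 7.649 kΩ.
V_out = 14.4 × 7.649 / (3.90 + 7.649) = 14.4 × 7.649/11.55 = 9.54 V.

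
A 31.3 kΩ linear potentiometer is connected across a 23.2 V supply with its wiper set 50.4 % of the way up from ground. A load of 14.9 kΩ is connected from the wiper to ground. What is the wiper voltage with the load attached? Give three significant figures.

V ≈ 7.67 V

The wiper splits the pot into (1−α)R = 15.52 kΩ above and αR = 15.78 kΩ below.
Lower section ‖ load = 7.663 kΩ.
V_wiper = 23.2 × 7.663/(15.52 + 7.663) = 7.67 V.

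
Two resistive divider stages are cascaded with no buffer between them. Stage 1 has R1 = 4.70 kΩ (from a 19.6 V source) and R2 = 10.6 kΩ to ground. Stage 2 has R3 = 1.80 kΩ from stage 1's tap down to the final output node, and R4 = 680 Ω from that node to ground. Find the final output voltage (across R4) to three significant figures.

V_out ≈ 1.61 V

Stage 2 presents R3+R4 = 2480 Ω as a load on stage 1's tap.
Stage 1's lower leg becomes R2‖(R3+R4) = 2010 Ω, so V_mid = 19.6 × 2010/6710 = 5.871 V.
Stage 2 is itself unloaded: V_out = V_mid × R4/(R3+R4) = 5.871 × 680/2480 = 1.61 V.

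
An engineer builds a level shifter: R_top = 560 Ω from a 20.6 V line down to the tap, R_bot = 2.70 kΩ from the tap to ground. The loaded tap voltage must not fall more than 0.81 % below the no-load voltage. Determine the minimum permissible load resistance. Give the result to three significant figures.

Output resistance R_th = R_top‖R_bot = (560 × 2700)/3260 = 463.8 Ω.
The fractional drop is R_th/(R_th + R_L); requiring this ≤ 0.00810 gives R_L ≥ R_th(1/0.00810 − 1) = 463.8 × 122.5 = 56.8 kΩ.

R_L(min) ≈ 56.8 kΩ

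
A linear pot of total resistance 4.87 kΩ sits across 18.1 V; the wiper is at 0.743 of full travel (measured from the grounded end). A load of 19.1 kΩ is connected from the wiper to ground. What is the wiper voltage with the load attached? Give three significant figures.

V ≈ 12.8 V

The wiper splits the pot into (1−α)R = 1.252 kΩ above and αR = 3.618 kΩ below.
Lower section ‖ load = 3.042 kΩ.
V_wiper = 18.1 × 3.042/(1.252 + 3.042) = 12.8 V.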